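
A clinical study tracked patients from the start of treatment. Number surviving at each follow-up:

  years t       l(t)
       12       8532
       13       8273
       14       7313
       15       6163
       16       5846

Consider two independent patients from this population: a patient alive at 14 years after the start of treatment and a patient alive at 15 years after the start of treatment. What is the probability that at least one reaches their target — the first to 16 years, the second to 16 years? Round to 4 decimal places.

0.9897

p₁ = l(16)/l(14) = 5846/7313 = 0.799398; p₂ = l(16)/l(15) = 5846/6163 = 0.948564.
P(at least one) = 1 − (1−p₁)(1−p₂) = 1 − 0.200602 × 0.051436 = 0.989682.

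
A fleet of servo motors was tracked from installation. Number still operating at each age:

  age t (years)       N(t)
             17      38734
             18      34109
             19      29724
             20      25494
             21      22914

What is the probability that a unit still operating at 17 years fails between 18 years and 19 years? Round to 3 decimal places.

This is the probability of reaching 18 but not 19, conditional on being operational at 17: (N(18) − N(19)) / N(17).
= (34109 − 29724) / 38734 = 4385 / 38734 = 0.113208.

0.113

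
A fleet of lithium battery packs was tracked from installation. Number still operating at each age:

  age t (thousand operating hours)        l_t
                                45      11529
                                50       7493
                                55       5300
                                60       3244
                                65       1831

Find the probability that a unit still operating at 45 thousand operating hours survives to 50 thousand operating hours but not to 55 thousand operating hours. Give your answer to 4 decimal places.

This is the probability of reaching 50 but not 55, conditional on being operational at 45: (l_50 − l_55) / l_45.
= (7493 − 5300) / 11529 = 2193 / 11529 = 0.190216.

0.1902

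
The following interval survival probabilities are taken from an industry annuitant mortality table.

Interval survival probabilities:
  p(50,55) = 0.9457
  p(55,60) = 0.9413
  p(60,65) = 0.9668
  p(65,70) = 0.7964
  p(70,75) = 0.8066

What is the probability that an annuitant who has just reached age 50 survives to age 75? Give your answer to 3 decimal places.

0.553

P(survive 50→75) = 0.9457 × 0.9413 × 0.9668 × 0.7964 × 0.8066.
= 0.552850.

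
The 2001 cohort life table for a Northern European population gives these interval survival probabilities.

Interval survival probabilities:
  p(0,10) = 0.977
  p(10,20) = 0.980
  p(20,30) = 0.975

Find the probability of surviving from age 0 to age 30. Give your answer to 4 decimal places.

0.9335

The overall survival probability is 0.977 × 0.980 × 0.975.
= 0.933524.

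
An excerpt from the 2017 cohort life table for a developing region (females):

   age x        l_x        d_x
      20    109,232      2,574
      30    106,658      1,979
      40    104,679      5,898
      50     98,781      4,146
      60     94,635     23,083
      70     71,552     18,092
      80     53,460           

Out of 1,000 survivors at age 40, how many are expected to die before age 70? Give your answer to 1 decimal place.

The relevant probability is 1 − 71,552/104,679 = 0.316463.
Expected number = 1,000 × 0.316463 = 316.5.

316.5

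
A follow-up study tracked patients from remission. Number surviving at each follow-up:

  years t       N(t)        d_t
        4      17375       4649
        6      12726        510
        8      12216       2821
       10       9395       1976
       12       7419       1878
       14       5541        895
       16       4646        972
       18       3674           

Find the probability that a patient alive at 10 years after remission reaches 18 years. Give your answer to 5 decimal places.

0.39106

The conditional survival probability is N(18)/N(10) = 3674/9395 = 0.391059.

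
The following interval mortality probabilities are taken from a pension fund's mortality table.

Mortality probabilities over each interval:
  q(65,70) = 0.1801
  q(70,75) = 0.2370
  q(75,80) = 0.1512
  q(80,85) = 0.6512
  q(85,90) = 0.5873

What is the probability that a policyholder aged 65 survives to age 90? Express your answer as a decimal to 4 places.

The overall survival probability is (1 − 0.1801) × (1 − 0.2370) × (1 − 0.1512) × (1 − 0.6512) × (1 − 0.5873).
= 0.8199 × 0.7630 × 0.8488 × 0.3488 × 0.4127 = 0.076437.

0.0764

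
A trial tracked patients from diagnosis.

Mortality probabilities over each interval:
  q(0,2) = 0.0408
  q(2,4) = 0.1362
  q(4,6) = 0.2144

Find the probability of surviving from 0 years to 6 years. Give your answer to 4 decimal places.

P(survive 0→6) = (1 − 0.0408) × (1 − 0.1362) × (1 − 0.2144).
= 0.9592 × 0.8638 × 0.7856 = 0.650914.

0.6509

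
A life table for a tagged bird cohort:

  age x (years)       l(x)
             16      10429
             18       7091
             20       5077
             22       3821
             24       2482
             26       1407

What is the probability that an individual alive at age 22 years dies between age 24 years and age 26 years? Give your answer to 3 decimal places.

0.281

This is the probability of reaching 24 but not 26, conditional on being alive at 22: (l(24) − l(26)) / l(22).
= (2482 − 1407) / 3821 = 1075 / 3821 = 0.281340.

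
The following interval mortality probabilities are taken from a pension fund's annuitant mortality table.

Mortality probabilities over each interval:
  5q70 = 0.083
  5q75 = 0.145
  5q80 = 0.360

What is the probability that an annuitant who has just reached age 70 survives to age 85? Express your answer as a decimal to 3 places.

15p70 = (1 − 0.083) × (1 − 0.145) × (1 − 0.360).
= 0.917 × 0.855 × 0.640 = 0.501782.

0.502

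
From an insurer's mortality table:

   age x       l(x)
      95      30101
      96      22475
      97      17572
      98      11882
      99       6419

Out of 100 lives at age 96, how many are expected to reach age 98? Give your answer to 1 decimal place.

The relevant probability is 11882/22475 = 0.528676.
Expected number = 100 × 0.528676 = 52.9.

52.9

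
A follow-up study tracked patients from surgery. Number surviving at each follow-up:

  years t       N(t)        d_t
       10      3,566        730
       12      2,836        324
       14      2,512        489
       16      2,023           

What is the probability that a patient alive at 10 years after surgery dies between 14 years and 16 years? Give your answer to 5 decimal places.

This is the probability of reaching 14 but not 16, conditional on being alive at 10: (N(14) − N(16)) / N(10).
= (2,512 − 2,023) / 3,566 = 489 / 3,566 = 0.137128.

0.13713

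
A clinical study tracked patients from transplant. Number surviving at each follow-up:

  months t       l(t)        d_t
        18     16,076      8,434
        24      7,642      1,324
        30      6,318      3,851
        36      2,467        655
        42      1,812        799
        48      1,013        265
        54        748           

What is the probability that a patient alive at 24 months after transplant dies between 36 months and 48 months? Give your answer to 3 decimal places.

This is the probability of reaching 36 but not 48, conditional on being alive at 24: (l(36) − l(48)) / l(24).
= (2,467 − 1,013) / 7,642 = 1,454 / 7,642 = 0.190264.

0.190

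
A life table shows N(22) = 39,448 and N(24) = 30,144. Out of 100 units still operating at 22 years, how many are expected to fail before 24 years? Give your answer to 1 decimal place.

23.6

The relevant probability is 1 − 30,144/39,448 = 0.235855.
Expected number = 100 × 0.235855 = 23.6.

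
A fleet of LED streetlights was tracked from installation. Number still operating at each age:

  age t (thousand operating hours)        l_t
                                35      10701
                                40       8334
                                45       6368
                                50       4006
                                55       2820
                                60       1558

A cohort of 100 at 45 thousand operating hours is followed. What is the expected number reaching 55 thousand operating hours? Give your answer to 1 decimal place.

The relevant probability is 2820/6368 = 0.442839.
Expected number = 100 × 0.442839 = 44.3.

44.3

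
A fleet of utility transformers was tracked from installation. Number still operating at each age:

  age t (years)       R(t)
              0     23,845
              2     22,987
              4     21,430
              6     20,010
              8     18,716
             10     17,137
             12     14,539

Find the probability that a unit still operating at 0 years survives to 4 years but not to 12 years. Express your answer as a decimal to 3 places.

0.289

This is the probability of reaching 4 but not 12, conditional on being operational at 0: (R(4) − R(12)) / R(0).
= (21,430 − 14,539) / 23,845 = 6,891 / 23,845 = 0.288991.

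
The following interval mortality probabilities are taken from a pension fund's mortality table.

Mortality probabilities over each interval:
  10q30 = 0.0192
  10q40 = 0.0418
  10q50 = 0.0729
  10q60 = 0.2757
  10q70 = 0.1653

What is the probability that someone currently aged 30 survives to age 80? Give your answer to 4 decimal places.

0.5268

Chaining the interval survival probabilities: (1 − 0.0192) × (1 − 0.0418) × (1 − 0.0729) × (1 − 0.2757) × (1 − 0.1653).
= 0.9808 × 0.9582 × 0.9271 × 0.7243 × 0.8347 = 0.526759.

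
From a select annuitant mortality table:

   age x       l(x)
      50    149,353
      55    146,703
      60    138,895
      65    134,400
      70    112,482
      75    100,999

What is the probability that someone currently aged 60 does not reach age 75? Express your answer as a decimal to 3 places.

0.273

P(die before 75 | alive at 60) = 1 − l(75)/l(60) = 1 − 100,999/138,895 = (37,896)/138,895 = 0.272839.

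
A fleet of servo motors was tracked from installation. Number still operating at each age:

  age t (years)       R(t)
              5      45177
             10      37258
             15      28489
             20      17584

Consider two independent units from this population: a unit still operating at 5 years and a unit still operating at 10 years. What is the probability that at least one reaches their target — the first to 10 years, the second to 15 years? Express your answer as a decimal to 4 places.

0.9587

p₁ = R(10)/R(5) = 37258/45177 = 0.824712; p₂ = R(15)/R(10) = 28489/37258 = 0.764641.
P(at least one) = 1 − (1−p₁)(1−p₂) = 1 − 0.175288 × 0.235359 = 0.958744.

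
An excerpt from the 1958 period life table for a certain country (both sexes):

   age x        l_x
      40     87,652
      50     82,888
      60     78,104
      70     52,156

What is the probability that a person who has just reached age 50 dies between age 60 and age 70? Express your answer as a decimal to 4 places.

0.3130

This is the probability of reaching 60 but not 70, conditional on being alive at 50: (l_60 − l_70) / l_50.
= (78,104 − 52,156) / 82,888 = 25,948 / 82,888 = 0.313049.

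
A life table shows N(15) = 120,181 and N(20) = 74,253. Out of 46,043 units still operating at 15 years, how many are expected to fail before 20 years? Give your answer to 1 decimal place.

The relevant probability is 1 − 74,253/120,181 = 0.382157.
Expected number = 46,043 × 0.382157 = 17595.7.

17595.7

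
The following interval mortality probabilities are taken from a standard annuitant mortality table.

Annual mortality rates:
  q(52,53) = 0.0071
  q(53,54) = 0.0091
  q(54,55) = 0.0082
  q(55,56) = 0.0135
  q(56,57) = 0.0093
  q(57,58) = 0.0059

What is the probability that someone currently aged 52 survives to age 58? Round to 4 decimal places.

0.9480

Survival from 52 to 58 is the product of surviving each interval: (1 − 0.0071) × (1 − 0.0091) × (1 − 0.0082) × (1 − 0.0135) × (1 − 0.0093) × (1 − 0.0059).
= 0.9929 × 0.9909 × 0.9918 × 0.9865 × 0.9907 × 0.9941 = 0.948045.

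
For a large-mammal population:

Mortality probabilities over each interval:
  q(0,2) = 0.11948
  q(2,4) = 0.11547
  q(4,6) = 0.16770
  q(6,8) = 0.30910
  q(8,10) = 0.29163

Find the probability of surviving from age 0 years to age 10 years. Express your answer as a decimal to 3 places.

P(survive 0→10) = (1 − 0.11948) × (1 − 0.11547) × (1 − 0.16770) × (1 − 0.30910) × (1 − 0.29163).
= 0.88052 × 0.88453 × 0.83230 × 0.69090 × 0.70837 = 0.317254.

0.317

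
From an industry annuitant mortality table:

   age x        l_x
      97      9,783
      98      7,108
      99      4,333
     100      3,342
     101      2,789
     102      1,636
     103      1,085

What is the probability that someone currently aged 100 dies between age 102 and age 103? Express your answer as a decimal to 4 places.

We want 2|1q100 = (l_102 − l_103)/l_100.
This is the probability of reaching 102 but not 103, conditional on being alive at 100: (l_102 − l_103) / l_100.
= (1,636 − 1,085) / 3,342 = 551 / 3,342 = 0.164871.

0.1649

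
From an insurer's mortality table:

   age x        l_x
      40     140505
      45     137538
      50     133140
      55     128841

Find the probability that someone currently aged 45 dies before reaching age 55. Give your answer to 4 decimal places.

0.0632

P(die before 55 | alive at 45) = 1 − l_55/l_45 = 1 − 128841/137538 = (8697)/137538 = 0.063233.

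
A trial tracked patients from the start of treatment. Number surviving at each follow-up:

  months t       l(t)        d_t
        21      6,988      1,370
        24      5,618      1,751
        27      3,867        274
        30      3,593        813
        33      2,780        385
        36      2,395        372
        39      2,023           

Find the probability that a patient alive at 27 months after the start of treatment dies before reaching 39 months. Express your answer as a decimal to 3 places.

0.477

P(die before 39 | alive at 27) = 1 − l(39)/l(27) = 1 − 2,023/3,867 = (1,844)/3,867 = 0.476855.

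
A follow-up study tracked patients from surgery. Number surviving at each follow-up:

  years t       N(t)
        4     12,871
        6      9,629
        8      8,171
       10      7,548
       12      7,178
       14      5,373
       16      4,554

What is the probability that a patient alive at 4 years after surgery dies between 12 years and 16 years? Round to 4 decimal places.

0.2039

This is the probability of reaching 12 but not 16, conditional on being alive at 4: (N(12) − N(16)) / N(4).
= (7,178 − 4,554) / 12,871 = 2,624 / 12,871 = 0.203869.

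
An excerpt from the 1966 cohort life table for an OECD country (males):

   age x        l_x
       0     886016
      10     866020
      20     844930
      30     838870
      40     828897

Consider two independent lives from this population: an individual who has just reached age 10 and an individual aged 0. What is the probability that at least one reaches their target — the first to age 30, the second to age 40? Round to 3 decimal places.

p₁ = l_30/l_10 = 838870/866020 = 0.968650; p₂ = l_40/l_0 = 828897/886016 = 0.935533.
P(at least one) = 1 − (1−p₁)(1−p₂) = 1 − 0.031350 × 0.064467 = 0.997979.

0.998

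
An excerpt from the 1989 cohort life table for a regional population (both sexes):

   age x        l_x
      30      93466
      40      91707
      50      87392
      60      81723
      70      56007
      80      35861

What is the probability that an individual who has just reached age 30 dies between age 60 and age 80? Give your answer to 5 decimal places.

This is the probability of reaching 60 but not 80, conditional on being alive at 30: (l_60 − l_80) / l_30.
= (81723 − 35861) / 93466 = 45862 / 93466 = 0.490681.

0.49068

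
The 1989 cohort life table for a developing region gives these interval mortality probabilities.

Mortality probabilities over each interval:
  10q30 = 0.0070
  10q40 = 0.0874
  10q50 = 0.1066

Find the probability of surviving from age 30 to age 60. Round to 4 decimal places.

0.8096

Chaining the interval survival probabilities: (1 − 0.0070) × (1 − 0.0874) × (1 − 0.1066).
= 0.9930 × 0.9126 × 0.8934 = 0.809610.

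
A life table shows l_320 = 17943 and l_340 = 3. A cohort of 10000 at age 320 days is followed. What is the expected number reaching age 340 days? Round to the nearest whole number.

2

The relevant probability is 3/17943 = 0.000167.
Expected number = 10000 × 0.000167 = 2.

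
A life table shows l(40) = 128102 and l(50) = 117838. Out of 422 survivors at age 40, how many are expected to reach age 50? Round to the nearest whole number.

The relevant probability is 117838/128102 = 0.919876.
Expected number = 422 × 0.919876 = 388.

388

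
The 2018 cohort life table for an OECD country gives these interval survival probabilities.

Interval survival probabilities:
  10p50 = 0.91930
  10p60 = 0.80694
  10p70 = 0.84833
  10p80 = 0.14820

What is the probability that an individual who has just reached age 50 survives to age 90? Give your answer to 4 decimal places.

0.0933

Survival from 50 to 90 is the product of surviving each interval: 0.91930 × 0.80694 × 0.84833 × 0.14820.
= 0.093263.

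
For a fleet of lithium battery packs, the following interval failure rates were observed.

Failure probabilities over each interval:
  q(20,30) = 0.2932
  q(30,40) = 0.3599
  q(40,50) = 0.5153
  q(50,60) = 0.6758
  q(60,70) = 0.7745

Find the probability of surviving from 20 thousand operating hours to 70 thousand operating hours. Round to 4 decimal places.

The overall survival probability is (1 − 0.2932) × (1 − 0.3599) × (1 − 0.5153) × (1 − 0.6758) × (1 − 0.7745).
= 0.7068 × 0.6401 × 0.4847 × 0.3242 × 0.2255 = 0.016032.

0.0160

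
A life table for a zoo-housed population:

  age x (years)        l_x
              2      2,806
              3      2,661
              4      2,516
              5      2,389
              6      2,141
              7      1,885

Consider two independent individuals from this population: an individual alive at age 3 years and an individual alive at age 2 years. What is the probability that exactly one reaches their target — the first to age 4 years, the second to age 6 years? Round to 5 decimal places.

0.26566

p₁ = l_4/l_3 = 2,516/2,661 = 0.945509; p₂ = l_6/l_2 = 2,141/2,806 = 0.763008.
P(exactly one) = p₁(1−p₂) + (1−p₁)p₂ = 0.224078 + 0.041577 = 0.265655.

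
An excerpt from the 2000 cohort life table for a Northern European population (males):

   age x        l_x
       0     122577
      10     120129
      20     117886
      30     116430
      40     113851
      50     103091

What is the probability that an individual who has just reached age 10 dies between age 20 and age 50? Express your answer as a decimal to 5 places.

0.12316

This is the probability of reaching 20 but not 50, conditional on being alive at 10: (l_20 − l_50) / l_10.
= (117886 − 103091) / 120129 = 14795 / 120129 = 0.123159.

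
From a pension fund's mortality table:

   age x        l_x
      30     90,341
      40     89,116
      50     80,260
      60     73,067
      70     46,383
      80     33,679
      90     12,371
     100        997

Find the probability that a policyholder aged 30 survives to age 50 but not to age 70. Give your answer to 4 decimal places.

0.3750

We want 20|20q30 = (l_50 − l_70)/l_30.
This is the probability of reaching 50 but not 70, conditional on being alive at 30: (l_50 − l_70) / l_30.
= (80,260 − 46,383) / 90,341 = 33,877 / 90,341 = 0.374990.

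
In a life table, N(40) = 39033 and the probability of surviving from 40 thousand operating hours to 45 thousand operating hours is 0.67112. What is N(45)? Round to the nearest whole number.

N(45) = N(40) × p = 39033 × 0.67112 = 26196.

26196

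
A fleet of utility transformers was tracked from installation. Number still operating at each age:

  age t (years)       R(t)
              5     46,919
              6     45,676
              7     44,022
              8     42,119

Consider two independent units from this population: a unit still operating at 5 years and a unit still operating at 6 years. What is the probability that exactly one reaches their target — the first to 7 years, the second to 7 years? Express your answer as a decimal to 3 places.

0.093

p₁ = R(7)/R(5) = 44,022/46,919 = 0.938255; p₂ = R(7)/R(6) = 44,022/45,676 = 0.963788.
P(exactly one) = p₁(1−p₂) + (1−p₁)p₂ = 0.033976 + 0.059509 = 0.093485.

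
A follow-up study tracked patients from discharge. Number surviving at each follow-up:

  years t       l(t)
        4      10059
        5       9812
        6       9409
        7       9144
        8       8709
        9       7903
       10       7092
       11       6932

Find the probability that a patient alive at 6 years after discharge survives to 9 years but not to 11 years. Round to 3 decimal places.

0.103

This is the probability of reaching 9 but not 11, conditional on being alive at 6: (l(9) − l(11)) / l(6).
= (7903 − 6932) / 9409 = 971 / 9409 = 0.103199.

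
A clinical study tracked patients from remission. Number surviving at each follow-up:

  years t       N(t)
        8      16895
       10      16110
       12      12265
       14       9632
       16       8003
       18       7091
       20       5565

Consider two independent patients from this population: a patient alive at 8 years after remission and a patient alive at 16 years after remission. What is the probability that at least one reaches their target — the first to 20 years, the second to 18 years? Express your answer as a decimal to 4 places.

0.9236

p₁ = N(20)/N(8) = 5565/16895 = 0.329387; p₂ = N(18)/N(16) = 7091/8003 = 0.886043.
P(at least one) = 1 − (1−p₁)(1−p₂) = 1 − 0.670613 × 0.113957 = 0.923579.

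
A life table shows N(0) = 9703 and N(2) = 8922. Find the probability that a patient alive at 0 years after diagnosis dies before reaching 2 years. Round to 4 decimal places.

0.0805

P(die before 2 | alive at 0) = 1 − N(2)/N(0) = 1 − 8922/9703 = (781)/9703 = 0.080491.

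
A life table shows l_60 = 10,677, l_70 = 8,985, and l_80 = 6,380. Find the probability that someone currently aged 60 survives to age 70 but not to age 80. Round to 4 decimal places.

0.2440

We want 10|10q60 = (l_70 − l_80)/l_60.
This is the probability of reaching 70 but not 80, conditional on being alive at 60: (l_70 − l_80) / l_60.
= (8,985 − 6,380) / 10,677 = 2,605 / 10,677 = 0.243982.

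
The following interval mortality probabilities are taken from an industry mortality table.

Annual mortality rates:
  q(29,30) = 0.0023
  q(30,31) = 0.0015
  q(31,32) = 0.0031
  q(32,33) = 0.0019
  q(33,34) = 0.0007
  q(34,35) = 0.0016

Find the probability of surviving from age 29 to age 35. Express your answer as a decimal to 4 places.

The overall survival probability is (1 − 0.0023) × (1 − 0.0015) × (1 − 0.0031) × (1 − 0.0019) × (1 − 0.0007) × (1 − 0.0016).
= 0.9977 × 0.9985 × 0.9969 × 0.9981 × 0.9993 × 0.9984 = 0.988950.

0.9889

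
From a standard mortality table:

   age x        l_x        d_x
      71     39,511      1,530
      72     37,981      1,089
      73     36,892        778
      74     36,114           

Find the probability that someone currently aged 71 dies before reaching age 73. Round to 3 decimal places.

P(die before 73 | alive at 71) = 1 − l_73/l_71 = 1 − 36,892/39,511 = (2,619)/39,511 = 0.066285.

0.066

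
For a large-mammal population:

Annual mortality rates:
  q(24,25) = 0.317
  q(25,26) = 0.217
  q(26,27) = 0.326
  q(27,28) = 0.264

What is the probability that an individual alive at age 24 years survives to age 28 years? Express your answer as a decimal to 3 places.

0.265

The overall survival probability is (1 − 0.317) × (1 − 0.217) × (1 − 0.326) × (1 − 0.264).
= 0.683 × 0.783 × 0.674 × 0.736 = 0.265290.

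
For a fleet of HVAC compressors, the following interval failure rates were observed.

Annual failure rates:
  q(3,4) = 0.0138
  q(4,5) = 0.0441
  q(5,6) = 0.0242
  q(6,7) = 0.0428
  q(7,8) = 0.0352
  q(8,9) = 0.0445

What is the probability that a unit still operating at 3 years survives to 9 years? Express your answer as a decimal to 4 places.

0.8117

Chaining the interval survival probabilities: (1 − 0.0138) × (1 − 0.0441) × (1 − 0.0242) × (1 − 0.0428) × (1 − 0.0352) × (1 − 0.0445).
= 0.9862 × 0.9559 × 0.9758 × 0.9572 × 0.9648 × 0.9555 = 0.811725.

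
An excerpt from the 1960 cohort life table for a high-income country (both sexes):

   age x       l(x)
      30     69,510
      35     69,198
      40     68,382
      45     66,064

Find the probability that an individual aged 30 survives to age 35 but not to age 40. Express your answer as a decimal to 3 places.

0.012

This is the probability of reaching 35 but not 40, conditional on being alive at 30: (l(35) − l(40)) / l(30).
= (69,198 − 68,382) / 69,510 = 816 / 69,510 = 0.011739.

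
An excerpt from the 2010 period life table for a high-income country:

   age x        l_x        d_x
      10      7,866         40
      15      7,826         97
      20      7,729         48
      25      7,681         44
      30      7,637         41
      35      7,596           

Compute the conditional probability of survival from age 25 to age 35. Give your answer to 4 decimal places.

0.9889

We want 10p25 = l_35/l_25.
The conditional survival probability is l_35/l_25 = 7,596/7,681 = 0.988934.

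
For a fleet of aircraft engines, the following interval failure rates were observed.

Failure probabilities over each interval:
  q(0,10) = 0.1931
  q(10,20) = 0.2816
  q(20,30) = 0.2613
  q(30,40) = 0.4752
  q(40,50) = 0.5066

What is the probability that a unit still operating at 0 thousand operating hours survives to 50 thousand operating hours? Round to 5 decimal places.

0.11088

P(survive 0→50) = (1 − 0.1931) × (1 − 0.2816) × (1 − 0.2613) × (1 − 0.4752) × (1 − 0.5066).
= 0.8069 × 0.7184 × 0.7387 × 0.5248 × 0.4934 = 0.110878.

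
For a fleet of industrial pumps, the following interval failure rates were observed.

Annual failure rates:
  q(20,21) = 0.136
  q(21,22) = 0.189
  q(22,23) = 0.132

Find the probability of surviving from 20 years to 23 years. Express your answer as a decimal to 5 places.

0.60821

P(survive 20→23) = (1 − 0.136) × (1 − 0.189) × (1 − 0.132).
= 0.864 × 0.811 × 0.868 = 0.608211.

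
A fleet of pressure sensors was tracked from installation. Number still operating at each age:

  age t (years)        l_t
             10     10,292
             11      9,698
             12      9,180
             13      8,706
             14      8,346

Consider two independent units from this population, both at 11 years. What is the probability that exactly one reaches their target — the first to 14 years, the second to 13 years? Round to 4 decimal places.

0.2132

p₁ = l_14/l_11 = 8,346/9,698 = 0.860590; p₂ = l_13/l_11 = 8,706/9,698 = 0.897711.
P(exactly one) = p₁(1−p₂) + (1−p₁)p₂ = 0.088029 + 0.125150 = 0.213179.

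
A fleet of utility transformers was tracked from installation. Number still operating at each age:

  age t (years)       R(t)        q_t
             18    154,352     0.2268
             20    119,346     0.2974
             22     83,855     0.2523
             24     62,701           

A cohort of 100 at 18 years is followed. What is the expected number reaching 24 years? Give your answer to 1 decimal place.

40.6

The relevant probability is 62,701/154,352 = 0.406221.
Expected number = 100 × 0.406221 = 40.6.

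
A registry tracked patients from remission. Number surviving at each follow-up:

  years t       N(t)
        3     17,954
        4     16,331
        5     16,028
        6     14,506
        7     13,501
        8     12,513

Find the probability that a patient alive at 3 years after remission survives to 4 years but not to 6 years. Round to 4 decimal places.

This is the probability of reaching 4 but not 6, conditional on being alive at 3: (N(4) − N(6)) / N(3).
= (16,331 − 14,506) / 17,954 = 1,825 / 17,954 = 0.101649.

0.1016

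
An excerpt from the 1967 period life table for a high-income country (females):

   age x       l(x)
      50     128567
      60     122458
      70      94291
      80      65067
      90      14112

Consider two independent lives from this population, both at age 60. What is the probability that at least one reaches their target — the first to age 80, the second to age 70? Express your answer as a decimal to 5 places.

0.89220

p₁ = l(80)/l(60) = 65067/122458 = 0.531341; p₂ = l(70)/l(60) = 94291/122458 = 0.769986.
P(at least one) = 1 − (1−p₁)(1−p₂) = 1 − 0.468659 × 0.230014 = 0.892202.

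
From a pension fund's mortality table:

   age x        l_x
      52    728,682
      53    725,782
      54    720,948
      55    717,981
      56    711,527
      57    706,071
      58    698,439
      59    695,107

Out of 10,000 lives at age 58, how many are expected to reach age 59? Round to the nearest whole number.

9952

The relevant probability is 695,107/698,439 = 0.995229.
Expected number = 10,000 × 0.995229 = 9952.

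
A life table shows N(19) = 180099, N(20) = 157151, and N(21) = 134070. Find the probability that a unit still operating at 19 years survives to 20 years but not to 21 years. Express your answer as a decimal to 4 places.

0.1282

This is the probability of reaching 20 but not 21, conditional on being operational at 19: (N(20) − N(21)) / N(19).
= (157151 − 134070) / 180099 = 23081 / 180099 = 0.128157.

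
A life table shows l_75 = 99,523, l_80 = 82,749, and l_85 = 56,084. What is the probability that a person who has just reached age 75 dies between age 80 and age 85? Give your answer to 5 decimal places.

0.26793

This is the probability of reaching 80 but not 85, conditional on being alive at 75: (l_80 − l_85) / l_75.
= (82,749 − 56,084) / 99,523 = 26,665 / 99,523 = 0.267928.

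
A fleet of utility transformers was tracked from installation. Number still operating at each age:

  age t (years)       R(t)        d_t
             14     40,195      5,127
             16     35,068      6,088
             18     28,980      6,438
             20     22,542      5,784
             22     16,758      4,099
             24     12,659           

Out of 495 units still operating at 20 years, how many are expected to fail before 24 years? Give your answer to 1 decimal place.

217.0

The relevant probability is 1 − 12,659/22,542 = 0.438426.
Expected number = 495 × 0.438426 = 217.0.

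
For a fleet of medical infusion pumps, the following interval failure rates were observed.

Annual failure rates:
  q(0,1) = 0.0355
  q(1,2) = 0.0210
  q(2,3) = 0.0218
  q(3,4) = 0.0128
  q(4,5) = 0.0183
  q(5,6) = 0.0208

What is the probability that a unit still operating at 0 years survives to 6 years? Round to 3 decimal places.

Survival from 0 to 6 is the product of surviving each interval: (1 − 0.0355) × (1 − 0.0210) × (1 − 0.0218) × (1 − 0.0128) × (1 − 0.0183) × (1 − 0.0208).
= 0.9645 × 0.9790 × 0.9782 × 0.9872 × 0.9817 × 0.9792 = 0.876532.

0.877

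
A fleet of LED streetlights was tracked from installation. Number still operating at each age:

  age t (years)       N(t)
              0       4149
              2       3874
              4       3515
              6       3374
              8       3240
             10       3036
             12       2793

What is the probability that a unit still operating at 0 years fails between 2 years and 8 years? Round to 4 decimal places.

0.1528

This is the probability of reaching 2 but not 8, conditional on being operational at 0: (N(2) − N(8)) / N(0).
= (3874 − 3240) / 4149 = 634 / 4149 = 0.152808.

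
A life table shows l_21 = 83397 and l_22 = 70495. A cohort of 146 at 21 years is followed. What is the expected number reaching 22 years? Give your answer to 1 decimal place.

123.4

The relevant probability is 70495/83397 = 0.845294.
Expected number = 146 × 0.845294 = 123.4.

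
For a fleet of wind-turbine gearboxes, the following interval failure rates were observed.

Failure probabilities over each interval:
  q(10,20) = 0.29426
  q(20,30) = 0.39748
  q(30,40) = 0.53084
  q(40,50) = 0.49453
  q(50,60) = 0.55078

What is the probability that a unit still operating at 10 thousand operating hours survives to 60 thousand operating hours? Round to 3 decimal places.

Survival from 10 to 60 is the product of surviving each interval: (1 − 0.29426) × (1 − 0.39748) × (1 − 0.53084) × (1 − 0.49453) × (1 − 0.55078).
= 0.70574 × 0.60252 × 0.46916 × 0.50547 × 0.44922 = 0.045299.

0.045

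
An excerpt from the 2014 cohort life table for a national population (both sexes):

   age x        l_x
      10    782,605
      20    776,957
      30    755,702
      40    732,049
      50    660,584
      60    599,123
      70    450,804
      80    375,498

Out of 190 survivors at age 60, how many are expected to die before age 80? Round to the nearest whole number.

The relevant probability is 1 − 375,498/599,123 = 0.373254.
Expected number = 190 × 0.373254 = 71.

71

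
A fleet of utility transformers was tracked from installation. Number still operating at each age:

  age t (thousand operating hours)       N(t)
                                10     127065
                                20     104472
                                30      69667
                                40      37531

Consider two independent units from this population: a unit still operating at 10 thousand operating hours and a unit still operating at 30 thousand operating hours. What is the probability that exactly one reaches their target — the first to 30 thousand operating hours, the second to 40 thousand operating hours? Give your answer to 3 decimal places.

0.496

p₁ = N(30)/N(10) = 69667/127065 = 0.548278; p₂ = N(40)/N(30) = 37531/69667 = 0.538720.
P(exactly one) = p₁(1−p₂) + (1−p₁)p₂ = 0.252910 + 0.243352 = 0.496261.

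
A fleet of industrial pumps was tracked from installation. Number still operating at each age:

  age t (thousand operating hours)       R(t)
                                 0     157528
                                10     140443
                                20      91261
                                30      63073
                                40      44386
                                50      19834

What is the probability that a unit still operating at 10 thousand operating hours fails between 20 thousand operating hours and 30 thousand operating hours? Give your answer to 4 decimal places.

0.2007

This is the probability of reaching 20 but not 30, conditional on being operational at 10: (R(20) − R(30)) / R(10).
= (91261 − 63073) / 140443 = 28188 / 140443 = 0.200708.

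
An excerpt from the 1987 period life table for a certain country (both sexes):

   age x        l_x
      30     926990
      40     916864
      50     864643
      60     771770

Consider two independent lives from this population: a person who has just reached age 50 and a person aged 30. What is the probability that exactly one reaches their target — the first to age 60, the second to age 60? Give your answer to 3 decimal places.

p₁ = l_60/l_50 = 771770/864643 = 0.892588; p₂ = l_60/l_30 = 771770/926990 = 0.832555.
P(exactly one) = p₁(1−p₂) + (1−p₁)p₂ = 0.149459 + 0.089426 = 0.238886.

0.239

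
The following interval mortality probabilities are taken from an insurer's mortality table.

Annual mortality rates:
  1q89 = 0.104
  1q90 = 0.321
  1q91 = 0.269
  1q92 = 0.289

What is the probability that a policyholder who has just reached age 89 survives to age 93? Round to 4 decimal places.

0.3162

Survival from 89 to 93 is the product of surviving each interval: (1 − 0.104) × (1 − 0.321) × (1 − 0.269) × (1 − 0.289).
= 0.896 × 0.679 × 0.731 × 0.711 = 0.316202.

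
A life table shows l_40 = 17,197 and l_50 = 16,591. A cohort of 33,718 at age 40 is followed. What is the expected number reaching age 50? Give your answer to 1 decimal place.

The relevant probability is 16,591/17,197 = 0.964761.
Expected number = 33,718 × 0.964761 = 32529.8.

32529.8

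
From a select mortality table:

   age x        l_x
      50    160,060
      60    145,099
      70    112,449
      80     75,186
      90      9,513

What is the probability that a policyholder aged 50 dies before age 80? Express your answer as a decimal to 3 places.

0.530

P(die before 80 | alive at 50) = 1 − l_80/l_50 = 1 − 75,186/160,060 = (84,874)/160,060 = 0.530264.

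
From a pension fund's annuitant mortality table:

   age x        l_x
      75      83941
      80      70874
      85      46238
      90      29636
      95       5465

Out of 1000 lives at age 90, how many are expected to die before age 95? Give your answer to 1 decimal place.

815.6

The relevant probability is 1 − 5465/29636 = 0.815596.
Expected number = 1000 × 0.815596 = 815.6.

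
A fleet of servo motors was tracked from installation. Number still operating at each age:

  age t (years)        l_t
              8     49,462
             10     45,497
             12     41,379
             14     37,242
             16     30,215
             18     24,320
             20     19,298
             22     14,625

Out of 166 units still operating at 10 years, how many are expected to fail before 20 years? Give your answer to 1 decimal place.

95.6

The relevant probability is 1 − 19,298/45,497 = 0.575840.
Expected number = 166 × 0.575840 = 95.6.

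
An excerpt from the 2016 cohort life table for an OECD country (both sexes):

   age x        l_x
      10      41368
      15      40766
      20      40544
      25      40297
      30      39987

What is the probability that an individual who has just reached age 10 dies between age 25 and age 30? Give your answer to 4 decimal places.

We want 15|5q10 = (l_25 − l_30)/l_10.
This is the probability of reaching 25 but not 30, conditional on being alive at 10: (l_25 − l_30) / l_10.
= (40297 − 39987) / 41368 = 310 / 41368 = 0.007494.

0.0075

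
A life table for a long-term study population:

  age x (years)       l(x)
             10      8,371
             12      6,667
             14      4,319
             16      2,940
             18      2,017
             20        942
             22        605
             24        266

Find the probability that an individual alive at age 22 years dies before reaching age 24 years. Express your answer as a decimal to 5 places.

P(die before 24 | alive at 22) = 1 − l(24)/l(22) = 1 − 266/605 = (339)/605 = 0.560331.

0.56033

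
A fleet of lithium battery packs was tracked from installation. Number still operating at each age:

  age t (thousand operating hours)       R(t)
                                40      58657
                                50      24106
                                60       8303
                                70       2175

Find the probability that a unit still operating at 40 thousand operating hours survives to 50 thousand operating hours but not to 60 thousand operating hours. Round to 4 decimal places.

This is the probability of reaching 50 but not 60, conditional on being operational at 40: (R(50) − R(60)) / R(40).
= (24106 − 8303) / 58657 = 15803 / 58657 = 0.269414.

0.2694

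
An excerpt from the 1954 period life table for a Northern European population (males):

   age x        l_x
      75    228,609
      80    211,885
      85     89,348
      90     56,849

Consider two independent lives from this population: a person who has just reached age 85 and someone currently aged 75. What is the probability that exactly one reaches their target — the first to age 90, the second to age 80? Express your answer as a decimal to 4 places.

0.3837

p₁ = l_90/l_85 = 56,849/89,348 = 0.636265; p₂ = l_80/l_75 = 211,885/228,609 = 0.926845.
P(exactly one) = p₁(1−p₂) + (1−p₁)p₂ = 0.046546 + 0.337126 = 0.383672.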